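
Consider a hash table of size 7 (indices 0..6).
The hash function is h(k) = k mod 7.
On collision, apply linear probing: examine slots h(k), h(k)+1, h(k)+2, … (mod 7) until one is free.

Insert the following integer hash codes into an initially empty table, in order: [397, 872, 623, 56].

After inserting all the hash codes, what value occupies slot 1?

397 hashes to 5; slot 5 is free => place at 5.
872 hashes to 4; slot 4 is free => place at 4.
623 hashes to 0; slot 0 is free => place at 0.
56 hashes to 0; 0 taken => place at 1.
Table: [623, 56, _, _, 872, 397, _]

56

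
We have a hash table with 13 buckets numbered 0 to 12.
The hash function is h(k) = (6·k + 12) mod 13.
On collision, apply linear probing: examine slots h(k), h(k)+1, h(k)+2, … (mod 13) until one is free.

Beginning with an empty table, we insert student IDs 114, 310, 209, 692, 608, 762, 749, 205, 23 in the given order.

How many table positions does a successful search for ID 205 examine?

Insert 114: h=7, slot 7 empty -> index 7.
Insert 310: h=0, slot 0 empty -> index 0.
Insert 209: h=5, slot 5 empty -> index 5.
Insert 692: h=4, slot 4 empty -> index 4.
Insert 608: h=7, slot 7 occupied -> index 8.
Insert 762: h=8, slot 8 occupied -> index 9.
Insert 749: h=8, slots 8,9 occupied -> index 10.
Insert 205: h=7, slots 7,8,9,10 occupied -> index 11.
Insert 23: h=7, slots 7,8,9,10,11 occupied -> index 12.
Table: [310, —, —, —, 692, 209, —, 114, 608, 762, 749, 205, 23]
Lookup 205: h=7, probe 7,8,9,10,11 → found at 11.

5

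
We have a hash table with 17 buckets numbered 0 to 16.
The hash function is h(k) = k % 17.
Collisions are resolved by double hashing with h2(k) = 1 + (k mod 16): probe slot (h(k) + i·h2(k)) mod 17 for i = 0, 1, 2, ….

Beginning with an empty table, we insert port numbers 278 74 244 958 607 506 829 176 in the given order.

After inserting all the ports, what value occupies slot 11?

Insert 278: h=6, slot 6 empty => index 6.
Insert 74: h=6, h2=11, slot 6 occupied => index 0.
Insert 244: h=6, h2=5, slot 6 occupied => index 11.
Insert 958: h=6, h2=15, slot 6 occupied => index 4.
Insert 607: h=12, slot 12 empty => index 12.
Insert 506: h=13, slot 13 empty => index 13.
Insert 829: h=13, h2=14, slot 13 occupied => index 10.
Insert 176: h=6, h2=1, slot 6 occupied => index 7.
Table: [74, —, —, —, 958, —, 278, 176, —, —, 829, 244, 607, 506, —, —, —]

244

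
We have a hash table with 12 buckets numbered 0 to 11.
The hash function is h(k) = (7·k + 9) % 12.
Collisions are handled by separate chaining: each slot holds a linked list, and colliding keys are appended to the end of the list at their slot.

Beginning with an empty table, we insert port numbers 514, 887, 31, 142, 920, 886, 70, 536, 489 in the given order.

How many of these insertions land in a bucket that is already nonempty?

514 -> bucket 7
887 -> bucket 2
31 -> bucket 10
142 -> bucket 7 (collision)
920 -> bucket 5
886 -> bucket 7 (collision)
70 -> bucket 7 (collision)
536 -> bucket 5 (collision)
489 -> bucket 0
Final buckets:
0: 489
1: _
2: 887
3: _
4: _
5: 920 -> 536
6: _
7: 514 -> 142 -> 886 -> 70
8: _
9: _
10: 31
11: _

4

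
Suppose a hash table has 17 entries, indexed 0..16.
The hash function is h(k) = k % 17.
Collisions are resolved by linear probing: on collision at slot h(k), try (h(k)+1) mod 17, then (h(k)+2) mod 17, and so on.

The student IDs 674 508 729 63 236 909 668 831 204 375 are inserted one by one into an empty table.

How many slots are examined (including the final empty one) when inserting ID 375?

Insert 674: h=11, slot 11 empty => index 11.
Insert 508: h=15, slot 15 empty => index 15.
Insert 729: h=15, slot 15 occupied => index 16.
Insert 63: h=12, slot 12 empty => index 12.
Insert 236: h=15, slots 15,16 occupied => index 0.
Insert 909: h=8, slot 8 empty => index 8.
Insert 668: h=5, slot 5 empty => index 5.
Insert 831: h=15, slots 15,16,0 occupied => index 1.
Insert 204: h=0, slots 0,1 occupied => index 2.
Insert 375: h=1, slots 1,2 occupied => index 3.
Table: [236, 831, 204, 375, _, 668, _, _, 909, _, _, 674, 63, _, _, 508, 729]

3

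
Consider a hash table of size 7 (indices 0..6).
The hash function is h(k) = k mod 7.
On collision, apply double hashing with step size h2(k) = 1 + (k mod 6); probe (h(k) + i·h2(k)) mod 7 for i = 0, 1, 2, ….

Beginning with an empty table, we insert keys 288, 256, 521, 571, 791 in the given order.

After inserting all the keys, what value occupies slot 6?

571

288 hashes to 1; slot 1 is free -> place at 1.
256 hashes to 4; slot 4 is free -> place at 4.
521 hashes to 3; slot 3 is free -> place at 3.
571 hashes to 4, h2=2; 4 taken -> place at 6.
791 hashes to 0; slot 0 is free -> place at 0.
Table: [791, 288, ∅, 521, 256, ∅, 571]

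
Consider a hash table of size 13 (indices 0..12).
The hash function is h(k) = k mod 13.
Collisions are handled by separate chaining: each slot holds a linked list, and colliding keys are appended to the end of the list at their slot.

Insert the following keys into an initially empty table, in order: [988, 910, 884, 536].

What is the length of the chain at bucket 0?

3

988 -> bucket 0
910 -> bucket 0 (collision)
884 -> bucket 0 (collision)
536 -> bucket 3
Final buckets:
0: 988 -> 910 -> 884
1: ∅
2: ∅
3: 536
4: ∅
5: ∅
6: ∅
7: ∅
8: ∅
9: ∅
10: ∅
11: ∅
12: ∅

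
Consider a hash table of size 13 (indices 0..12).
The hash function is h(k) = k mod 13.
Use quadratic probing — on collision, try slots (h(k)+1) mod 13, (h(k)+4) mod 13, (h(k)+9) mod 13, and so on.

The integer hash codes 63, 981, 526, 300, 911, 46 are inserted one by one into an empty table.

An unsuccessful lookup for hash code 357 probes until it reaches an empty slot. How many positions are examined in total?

63: h=11 -> slot 11
981: h=6 -> slot 6
526: h=6, probe 6,7 -> slot 7
300: h=1 -> slot 1
911: h=1, probe 1,2 -> slot 2
46: h=7, probe 7,8 -> slot 8
Table: [., 300, 911, ., ., ., 981, 526, 46, ., ., 63, .]
Lookup 357: h=6, probe 6,7,10 → slot 10 empty, not found.

3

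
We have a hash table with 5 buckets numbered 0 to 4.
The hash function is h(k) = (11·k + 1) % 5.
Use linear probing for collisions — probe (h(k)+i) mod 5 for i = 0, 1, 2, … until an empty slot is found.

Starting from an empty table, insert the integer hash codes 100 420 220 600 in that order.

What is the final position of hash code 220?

100: h=1 -> slot 1
420: h=1, probe 1,2 -> slot 2
220: h=1, probe 1,2,3 -> slot 3
600: h=1, probe 1,2,3,4 -> slot 4
Table: [., 100, 420, 220, 600]

3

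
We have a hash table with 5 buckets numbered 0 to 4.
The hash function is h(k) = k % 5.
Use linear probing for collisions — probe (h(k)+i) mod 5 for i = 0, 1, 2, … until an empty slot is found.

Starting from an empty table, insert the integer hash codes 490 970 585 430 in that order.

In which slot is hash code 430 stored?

490 hashes to 0; slot 0 is free → place at 0.
970 hashes to 0; 0 taken → place at 1.
585 hashes to 0; 0,1 taken → place at 2.
430 hashes to 0; 0,1,2 taken → place at 3.
Table: [490, 970, 585, 430, —]

3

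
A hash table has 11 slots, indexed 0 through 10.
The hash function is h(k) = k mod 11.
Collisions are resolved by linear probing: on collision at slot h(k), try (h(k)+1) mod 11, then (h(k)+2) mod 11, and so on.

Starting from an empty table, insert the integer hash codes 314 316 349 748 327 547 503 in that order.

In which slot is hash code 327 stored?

10

314 hashes to 6; slot 6 is free -> place at 6.
316 hashes to 8; slot 8 is free -> place at 8.
349 hashes to 8; 8 taken -> place at 9.
748 hashes to 0; slot 0 is free -> place at 0.
327 hashes to 8; 8,9 taken -> place at 10.
547 hashes to 8; 8,9,10,0 taken -> place at 1.
503 hashes to 8; 8,9,10,0,1 taken -> place at 2.
Table: [748, 547, 503, _, _, _, 314, _, 316, 349, 327]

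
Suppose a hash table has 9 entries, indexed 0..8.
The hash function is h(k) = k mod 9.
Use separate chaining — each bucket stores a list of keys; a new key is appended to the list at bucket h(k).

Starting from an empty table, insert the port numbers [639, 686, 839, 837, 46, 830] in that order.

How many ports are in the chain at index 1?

Insert 639: h=0, bucket 0 empty -> new chain.
Insert 686: h=2, bucket 2 empty -> new chain.
Insert 839: h=2, bucket 2 nonempty -> append to chain.
Insert 837: h=0, bucket 0 nonempty -> append to chain.
Insert 46: h=1, bucket 1 empty -> new chain.
Insert 830: h=2, bucket 2 nonempty -> append to chain.
Final buckets:
0: 639 -> 837
1: 46
2: 686 -> 839 -> 830
3: ∅
4: ∅
5: ∅
6: ∅
7: ∅
8: ∅

1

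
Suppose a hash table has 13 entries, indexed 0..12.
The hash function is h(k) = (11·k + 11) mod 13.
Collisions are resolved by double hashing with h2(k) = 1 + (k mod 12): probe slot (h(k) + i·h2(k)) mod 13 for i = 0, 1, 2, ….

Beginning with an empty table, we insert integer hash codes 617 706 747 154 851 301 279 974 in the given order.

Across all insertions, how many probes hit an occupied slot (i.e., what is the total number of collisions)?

9

617 hashes to 12; slot 12 is free => place at 12.
706 hashes to 3; slot 3 is free => place at 3.
747 hashes to 12, h2=4; 12,3 taken => place at 7.
154 hashes to 2; slot 2 is free => place at 2.
851 hashes to 12, h2=12; 12 taken => place at 11.
301 hashes to 7, h2=2; 7 taken => place at 9.
279 hashes to 12, h2=4; 12,3,7,11,2 taken => place at 6.
974 hashes to 0; slot 0 is free => place at 0.
Table: [974, -, 154, 706, -, -, 279, 747, -, 301, -, 851, 617]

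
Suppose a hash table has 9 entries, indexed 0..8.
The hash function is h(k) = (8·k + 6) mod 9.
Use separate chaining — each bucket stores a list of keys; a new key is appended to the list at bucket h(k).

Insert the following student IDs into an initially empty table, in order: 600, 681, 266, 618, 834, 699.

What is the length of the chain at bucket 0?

5

Insert 600: h=0, bucket 0 empty -> new chain.
Insert 681: h=0, bucket 0 nonempty -> append to chain.
Insert 266: h=1, bucket 1 empty -> new chain.
Insert 618: h=0, bucket 0 nonempty -> append to chain.
Insert 834: h=0, bucket 0 nonempty -> append to chain.
Insert 699: h=0, bucket 0 nonempty -> append to chain.
Final buckets:
0: 600 -> 681 -> 618 -> 834 -> 699
1: 266
2: ∅
3: ∅
4: ∅
5: ∅
6: ∅
7: ∅
8: ∅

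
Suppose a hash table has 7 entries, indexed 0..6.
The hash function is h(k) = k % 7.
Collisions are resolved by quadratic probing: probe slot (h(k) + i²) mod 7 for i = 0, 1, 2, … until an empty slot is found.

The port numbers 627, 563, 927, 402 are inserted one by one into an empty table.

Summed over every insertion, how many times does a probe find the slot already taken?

5

Insert 627: h=4, slot 4 empty => index 4.
Insert 563: h=3, slot 3 empty => index 3.
Insert 927: h=3, slots 3,4 occupied => index 0.
Insert 402: h=3, slots 3,4,0 occupied => index 5.
Table: [927, —, —, 563, 627, 402, —]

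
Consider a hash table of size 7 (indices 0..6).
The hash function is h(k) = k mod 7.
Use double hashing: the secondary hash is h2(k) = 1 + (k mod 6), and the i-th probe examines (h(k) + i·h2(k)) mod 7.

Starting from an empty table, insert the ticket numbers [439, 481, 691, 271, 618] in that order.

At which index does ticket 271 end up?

439 hashes to 5; slot 5 is free -> place at 5.
481 hashes to 5, h2=2; 5 taken -> place at 0.
691 hashes to 5, h2=2; 5,0 taken -> place at 2.
271 hashes to 5, h2=2; 5,0,2 taken -> place at 4.
618 hashes to 2, h2=1; 2 taken -> place at 3.
Table: [481, ., 691, 618, 271, 439, .]

4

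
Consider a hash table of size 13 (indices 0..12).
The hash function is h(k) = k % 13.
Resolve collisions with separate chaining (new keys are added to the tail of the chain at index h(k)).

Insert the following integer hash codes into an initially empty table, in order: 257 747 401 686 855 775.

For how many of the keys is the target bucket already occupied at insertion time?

Insert 257: h=10, bucket 10 empty -> new chain.
Insert 747: h=6, bucket 6 empty -> new chain.
Insert 401: h=11, bucket 11 empty -> new chain.
Insert 686: h=10, bucket 10 nonempty -> append to chain.
Insert 855: h=10, bucket 10 nonempty -> append to chain.
Insert 775: h=8, bucket 8 empty -> new chain.
Final buckets:
0: ∅
1: ∅
2: ∅
3: ∅
4: ∅
5: ∅
6: 747
7: ∅
8: 775
9: ∅
10: 257 -> 686 -> 855
11: 401
12: ∅

2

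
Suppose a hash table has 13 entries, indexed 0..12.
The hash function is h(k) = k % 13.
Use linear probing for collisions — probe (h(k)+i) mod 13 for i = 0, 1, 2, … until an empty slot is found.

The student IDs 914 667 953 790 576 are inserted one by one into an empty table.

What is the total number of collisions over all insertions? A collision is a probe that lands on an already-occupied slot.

Insert 914: h=4, slot 4 empty → index 4.
Insert 667: h=4, slot 4 occupied → index 5.
Insert 953: h=4, slots 4,5 occupied → index 6.
Insert 790: h=10, slot 10 empty → index 10.
Insert 576: h=4, slots 4,5,6 occupied → index 7.
Table: [∅, ∅, ∅, ∅, 914, 667, 953, 576, ∅, ∅, 790, ∅, ∅]

6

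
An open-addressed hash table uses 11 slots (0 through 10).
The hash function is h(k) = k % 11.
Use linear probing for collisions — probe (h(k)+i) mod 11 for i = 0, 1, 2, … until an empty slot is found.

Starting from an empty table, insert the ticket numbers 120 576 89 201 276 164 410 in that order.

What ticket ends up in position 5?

120 hashes to 10; slot 10 is free => place at 10.
576 hashes to 4; slot 4 is free => place at 4.
89 hashes to 1; slot 1 is free => place at 1.
201 hashes to 3; slot 3 is free => place at 3.
276 hashes to 1; 1 taken => place at 2.
164 hashes to 10; 10 taken => place at 0.
410 hashes to 3; 3,4 taken => place at 5.
Table: [164, 89, 276, 201, 576, 410, ∅, ∅, ∅, ∅, 120]

410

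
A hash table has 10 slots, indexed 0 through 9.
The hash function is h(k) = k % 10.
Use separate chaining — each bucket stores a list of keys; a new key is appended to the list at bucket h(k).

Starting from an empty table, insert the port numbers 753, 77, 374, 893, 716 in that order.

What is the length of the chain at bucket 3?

Insert 753: h=3, bucket 3 empty -> new chain.
Insert 77: h=7, bucket 7 empty -> new chain.
Insert 374: h=4, bucket 4 empty -> new chain.
Insert 893: h=3, bucket 3 nonempty -> append to chain.
Insert 716: h=6, bucket 6 empty -> new chain.
Final buckets:
0: _
1: _
2: _
3: 753 -> 893
4: 374
5: _
6: 716
7: 77
8: _
9: _

2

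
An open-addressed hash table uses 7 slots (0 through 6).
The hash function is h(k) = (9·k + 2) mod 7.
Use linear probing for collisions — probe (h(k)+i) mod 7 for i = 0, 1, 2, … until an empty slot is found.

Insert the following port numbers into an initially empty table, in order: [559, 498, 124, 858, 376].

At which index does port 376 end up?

6

559 hashes to 0; slot 0 is free → place at 0.
498 hashes to 4; slot 4 is free → place at 4.
124 hashes to 5; slot 5 is free → place at 5.
858 hashes to 3; slot 3 is free → place at 3.
376 hashes to 5; 5 taken → place at 6.
Table: [559, ., ., 858, 498, 124, 376]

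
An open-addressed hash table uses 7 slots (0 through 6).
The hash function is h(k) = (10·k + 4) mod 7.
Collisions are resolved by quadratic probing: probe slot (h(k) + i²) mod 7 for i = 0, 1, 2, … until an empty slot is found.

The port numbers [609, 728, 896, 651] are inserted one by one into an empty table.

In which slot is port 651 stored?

609 hashes to 4; slot 4 is free => place at 4.
728 hashes to 4; 4 taken => place at 5.
896 hashes to 4; 4,5 taken => place at 1.
651 hashes to 4; 4,5,1 taken => place at 6.
Table: [-, 896, -, -, 609, 728, 651]

6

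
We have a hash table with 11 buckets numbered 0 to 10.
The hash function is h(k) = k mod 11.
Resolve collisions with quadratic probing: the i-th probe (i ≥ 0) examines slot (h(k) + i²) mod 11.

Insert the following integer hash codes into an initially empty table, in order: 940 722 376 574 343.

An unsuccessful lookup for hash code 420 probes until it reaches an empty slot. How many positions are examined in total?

940: h=5 → slot 5
722: h=7 → slot 7
376: h=2 → slot 2
574: h=2, probe 2,3 → slot 3
343: h=2, probe 2,3,6 → slot 6
Table: [_, _, 376, 574, _, 940, 343, 722, _, _, _]
Lookup 420: h=2, probe 2,3,6,0 → slot 0 empty, not found.

4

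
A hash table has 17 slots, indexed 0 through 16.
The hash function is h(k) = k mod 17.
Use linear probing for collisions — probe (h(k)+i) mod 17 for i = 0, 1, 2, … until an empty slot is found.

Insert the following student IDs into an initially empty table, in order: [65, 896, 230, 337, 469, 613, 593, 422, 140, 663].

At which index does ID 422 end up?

0

65 hashes to 14; slot 14 is free => place at 14.
896 hashes to 12; slot 12 is free => place at 12.
230 hashes to 9; slot 9 is free => place at 9.
337 hashes to 14; 14 taken => place at 15.
469 hashes to 10; slot 10 is free => place at 10.
613 hashes to 1; slot 1 is free => place at 1.
593 hashes to 15; 15 taken => place at 16.
422 hashes to 14; 14,15,16 taken => place at 0.
140 hashes to 4; slot 4 is free => place at 4.
663 hashes to 0; 0,1 taken => place at 2.
Table: [422, 613, 663, -, 140, -, -, -, -, 230, 469, -, 896, -, 65, 337, 593]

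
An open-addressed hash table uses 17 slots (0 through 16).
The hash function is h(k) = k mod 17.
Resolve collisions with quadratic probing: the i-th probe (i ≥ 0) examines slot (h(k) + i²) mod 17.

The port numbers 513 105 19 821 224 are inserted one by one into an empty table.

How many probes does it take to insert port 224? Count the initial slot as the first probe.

3

513 hashes to 3; slot 3 is free -> place at 3.
105 hashes to 3; 3 taken -> place at 4.
19 hashes to 2; slot 2 is free -> place at 2.
821 hashes to 5; slot 5 is free -> place at 5.
224 hashes to 3; 3,4 taken -> place at 7.
Table: [—, —, 19, 513, 105, 821, —, 224, —, —, —, —, —, —, —, —, —]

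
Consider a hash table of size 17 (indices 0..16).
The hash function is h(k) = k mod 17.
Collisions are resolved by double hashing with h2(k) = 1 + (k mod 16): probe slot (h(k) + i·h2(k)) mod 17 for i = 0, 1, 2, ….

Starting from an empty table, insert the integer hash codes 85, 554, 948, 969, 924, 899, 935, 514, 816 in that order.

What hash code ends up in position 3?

969

85: h=0 → slot 0
554: h=10 → slot 10
948: h=13 → slot 13
969: h=0, h2=10, probe 0,10,3 → slot 3
924: h=6 → slot 6
899: h=15 → slot 15
935: h=0, h2=8, probe 0,8 → slot 8
514: h=4 → slot 4
816: h=0, h2=1, probe 0,1 → slot 1
Table: [85, 816, ∅, 969, 514, ∅, 924, ∅, 935, ∅, 554, ∅, ∅, 948, ∅, 899, ∅]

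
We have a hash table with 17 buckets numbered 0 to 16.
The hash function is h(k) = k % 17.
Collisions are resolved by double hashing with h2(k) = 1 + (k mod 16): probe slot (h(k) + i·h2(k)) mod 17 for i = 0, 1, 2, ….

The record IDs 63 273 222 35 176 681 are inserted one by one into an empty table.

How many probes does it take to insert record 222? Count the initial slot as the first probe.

63 hashes to 12; slot 12 is free => place at 12.
273 hashes to 1; slot 1 is free => place at 1.
222 hashes to 1, h2=15; 1 taken => place at 16.
35 hashes to 1, h2=4; 1 taken => place at 5.
176 hashes to 6; slot 6 is free => place at 6.
681 hashes to 1, h2=10; 1 taken => place at 11.
Table: [., 273, ., ., ., 35, 176, ., ., ., ., 681, 63, ., ., ., 222]

2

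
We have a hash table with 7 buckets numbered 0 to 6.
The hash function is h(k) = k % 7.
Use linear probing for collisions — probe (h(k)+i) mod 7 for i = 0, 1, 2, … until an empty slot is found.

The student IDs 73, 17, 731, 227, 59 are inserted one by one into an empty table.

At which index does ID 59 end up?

73 hashes to 3; slot 3 is free -> place at 3.
17 hashes to 3; 3 taken -> place at 4.
731 hashes to 3; 3,4 taken -> place at 5.
227 hashes to 3; 3,4,5 taken -> place at 6.
59 hashes to 3; 3,4,5,6 taken -> place at 0.
Table: [59, —, —, 73, 17, 731, 227]

0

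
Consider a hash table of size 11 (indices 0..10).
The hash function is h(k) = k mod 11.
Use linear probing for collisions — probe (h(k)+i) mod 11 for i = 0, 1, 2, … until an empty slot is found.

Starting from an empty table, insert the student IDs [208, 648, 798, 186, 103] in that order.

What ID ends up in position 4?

103

208 hashes to 10; slot 10 is free -> place at 10.
648 hashes to 10; 10 taken -> place at 0.
798 hashes to 6; slot 6 is free -> place at 6.
186 hashes to 10; 10,0 taken -> place at 1.
103 hashes to 4; slot 4 is free -> place at 4.
Table: [648, 186, ., ., 103, ., 798, ., ., ., 208]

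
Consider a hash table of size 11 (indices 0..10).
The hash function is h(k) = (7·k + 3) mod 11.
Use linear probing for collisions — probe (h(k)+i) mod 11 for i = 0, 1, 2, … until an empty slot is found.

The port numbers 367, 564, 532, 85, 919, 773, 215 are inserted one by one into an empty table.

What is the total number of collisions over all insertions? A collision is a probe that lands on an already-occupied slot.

367: h=9 → slot 9
564: h=2 → slot 2
532: h=9, probe 9,10 → slot 10
85: h=4 → slot 4
919: h=1 → slot 1
773: h=2, probe 2,3 → slot 3
215: h=1, probe 1,2,3,4,5 → slot 5
Table: [—, 919, 564, 773, 85, 215, —, —, —, 367, 532]

6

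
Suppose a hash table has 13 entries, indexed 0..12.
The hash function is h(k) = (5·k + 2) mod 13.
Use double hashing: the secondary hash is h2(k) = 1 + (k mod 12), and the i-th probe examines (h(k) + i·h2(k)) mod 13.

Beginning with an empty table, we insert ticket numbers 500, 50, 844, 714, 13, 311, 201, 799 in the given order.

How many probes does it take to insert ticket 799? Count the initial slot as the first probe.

2

500: h=6 → slot 6
50: h=5 → slot 5
844: h=10 → slot 10
714: h=10, h2=7, probe 10,4 → slot 4
13: h=2 → slot 2
311: h=10, h2=12, probe 10,9 → slot 9
201: h=6, h2=10, probe 6,3 → slot 3
799: h=6, h2=8, probe 6,1 → slot 1
Table: [—, 799, 13, 201, 714, 50, 500, —, —, 311, 844, —, —]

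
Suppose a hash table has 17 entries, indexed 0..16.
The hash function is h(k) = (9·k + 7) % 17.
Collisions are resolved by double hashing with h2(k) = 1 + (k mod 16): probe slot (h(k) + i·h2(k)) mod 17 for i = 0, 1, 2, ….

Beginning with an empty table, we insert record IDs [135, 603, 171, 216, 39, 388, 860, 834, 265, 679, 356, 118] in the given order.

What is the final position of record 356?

3

135: h=15 → slot 15
603: h=11 → slot 11
171: h=16 → slot 16
216: h=13 → slot 13
39: h=1 → slot 1
388: h=14 → slot 14
860: h=12 → slot 12
834: h=16, h2=3, probe 16,2 → slot 2
265: h=12, h2=10, probe 12,5 → slot 5
679: h=15, h2=8, probe 15,6 → slot 6
356: h=15, h2=5, probe 15,3 → slot 3
118: h=15, h2=7, probe 15,5,12,2,9 → slot 9
Table: [-, 39, 834, 356, -, 265, 679, -, -, 118, -, 603, 860, 216, 388, 135, 171]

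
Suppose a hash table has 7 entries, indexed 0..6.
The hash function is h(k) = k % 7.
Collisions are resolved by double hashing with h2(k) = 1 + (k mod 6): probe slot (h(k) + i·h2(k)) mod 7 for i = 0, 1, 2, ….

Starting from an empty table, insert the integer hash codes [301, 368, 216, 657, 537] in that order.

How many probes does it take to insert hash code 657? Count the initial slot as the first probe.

2

301: h=0 → slot 0
368: h=4 → slot 4
216: h=6 → slot 6
657: h=6, h2=4, probe 6,3 → slot 3
537: h=5 → slot 5
Table: [301, ., ., 657, 368, 537, 216]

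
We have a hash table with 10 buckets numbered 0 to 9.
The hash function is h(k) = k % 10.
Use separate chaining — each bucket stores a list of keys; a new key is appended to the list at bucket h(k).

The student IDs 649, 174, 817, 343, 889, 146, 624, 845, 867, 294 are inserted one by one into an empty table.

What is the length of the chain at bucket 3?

1

649 -> bucket 9
174 -> bucket 4
817 -> bucket 7
343 -> bucket 3
889 -> bucket 9 (collision)
146 -> bucket 6
624 -> bucket 4 (collision)
845 -> bucket 5
867 -> bucket 7 (collision)
294 -> bucket 4 (collision)
Final buckets:
0: .
1: .
2: .
3: 343
4: 174 -> 624 -> 294
5: 845
6: 146
7: 817 -> 867
8: .
9: 649 -> 889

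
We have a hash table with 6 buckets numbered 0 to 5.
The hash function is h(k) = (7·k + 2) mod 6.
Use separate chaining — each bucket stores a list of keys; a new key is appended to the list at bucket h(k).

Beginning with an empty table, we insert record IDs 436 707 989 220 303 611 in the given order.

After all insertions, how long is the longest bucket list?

3

436 -> bucket 0
707 -> bucket 1
989 -> bucket 1 (collision)
220 -> bucket 0 (collision)
303 -> bucket 5
611 -> bucket 1 (collision)
Final buckets:
0: 436 -> 220
1: 707 -> 989 -> 611
2: ∅
3: ∅
4: ∅
5: 303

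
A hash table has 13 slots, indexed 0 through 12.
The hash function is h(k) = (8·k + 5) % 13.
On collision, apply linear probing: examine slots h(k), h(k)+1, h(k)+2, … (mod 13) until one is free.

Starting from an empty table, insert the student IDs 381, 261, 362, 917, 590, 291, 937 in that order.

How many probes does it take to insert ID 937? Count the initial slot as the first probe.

2

381 hashes to 11; slot 11 is free -> place at 11.
261 hashes to 0; slot 0 is free -> place at 0.
362 hashes to 2; slot 2 is free -> place at 2.
917 hashes to 9; slot 9 is free -> place at 9.
590 hashes to 6; slot 6 is free -> place at 6.
291 hashes to 6; 6 taken -> place at 7.
937 hashes to 0; 0 taken -> place at 1.
Table: [261, 937, 362, _, _, _, 590, 291, _, 917, _, 381, _]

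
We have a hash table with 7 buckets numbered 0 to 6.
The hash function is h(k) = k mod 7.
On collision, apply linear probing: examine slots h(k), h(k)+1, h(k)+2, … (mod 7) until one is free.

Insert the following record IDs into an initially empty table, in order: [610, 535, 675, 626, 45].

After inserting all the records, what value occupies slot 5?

626

610 hashes to 1; slot 1 is free → place at 1.
535 hashes to 3; slot 3 is free → place at 3.
675 hashes to 3; 3 taken → place at 4.
626 hashes to 3; 3,4 taken → place at 5.
45 hashes to 3; 3,4,5 taken → place at 6.
Table: [., 610, ., 535, 675, 626, 45]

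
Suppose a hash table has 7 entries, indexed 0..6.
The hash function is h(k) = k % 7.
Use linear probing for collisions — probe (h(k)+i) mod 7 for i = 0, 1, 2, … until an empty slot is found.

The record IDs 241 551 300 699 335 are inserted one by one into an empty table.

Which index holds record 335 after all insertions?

241 hashes to 3; slot 3 is free => place at 3.
551 hashes to 5; slot 5 is free => place at 5.
300 hashes to 6; slot 6 is free => place at 6.
699 hashes to 6; 6 taken => place at 0.
335 hashes to 6; 6,0 taken => place at 1.
Table: [699, 335, ., 241, ., 551, 300]

1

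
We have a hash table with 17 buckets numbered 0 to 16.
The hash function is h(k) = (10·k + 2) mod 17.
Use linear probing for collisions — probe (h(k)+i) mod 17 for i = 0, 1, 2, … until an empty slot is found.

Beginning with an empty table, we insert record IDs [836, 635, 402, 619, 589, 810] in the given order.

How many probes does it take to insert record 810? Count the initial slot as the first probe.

4

836 hashes to 15; slot 15 is free => place at 15.
635 hashes to 11; slot 11 is free => place at 11.
402 hashes to 10; slot 10 is free => place at 10.
619 hashes to 4; slot 4 is free => place at 4.
589 hashes to 10; 10,11 taken => place at 12.
810 hashes to 10; 10,11,12 taken => place at 13.
Table: [-, -, -, -, 619, -, -, -, -, -, 402, 635, 589, 810, -, 836, -]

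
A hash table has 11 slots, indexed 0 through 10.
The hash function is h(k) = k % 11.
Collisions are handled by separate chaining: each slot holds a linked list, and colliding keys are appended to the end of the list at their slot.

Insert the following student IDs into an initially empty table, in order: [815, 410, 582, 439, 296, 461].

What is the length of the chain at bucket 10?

815 -> bucket 1
410 -> bucket 3
582 -> bucket 10
439 -> bucket 10 (collision)
296 -> bucket 10 (collision)
461 -> bucket 10 (collision)
Final buckets:
0: -
1: 815
2: -
3: 410
4: -
5: -
6: -
7: -
8: -
9: -
10: 582 -> 439 -> 296 -> 461

4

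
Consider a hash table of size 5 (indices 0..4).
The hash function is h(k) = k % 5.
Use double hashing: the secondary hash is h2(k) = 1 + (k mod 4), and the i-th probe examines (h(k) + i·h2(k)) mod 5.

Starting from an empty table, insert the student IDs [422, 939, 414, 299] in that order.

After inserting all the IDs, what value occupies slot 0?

414

422 hashes to 2; slot 2 is free => place at 2.
939 hashes to 4; slot 4 is free => place at 4.
414 hashes to 4, h2=3; 4,2 taken => place at 0.
299 hashes to 4, h2=4; 4 taken => place at 3.
Table: [414, ∅, 422, 299, 939]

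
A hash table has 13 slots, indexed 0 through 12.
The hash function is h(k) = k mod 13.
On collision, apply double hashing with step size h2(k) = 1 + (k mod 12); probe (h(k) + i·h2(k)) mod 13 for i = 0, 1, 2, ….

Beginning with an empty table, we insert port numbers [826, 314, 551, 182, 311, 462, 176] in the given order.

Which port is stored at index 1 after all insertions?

826: h=7 → slot 7
314: h=2 → slot 2
551: h=5 → slot 5
182: h=0 → slot 0
311: h=12 → slot 12
462: h=7, h2=7, probe 7,1 → slot 1
176: h=7, h2=9, probe 7,3 → slot 3
Table: [182, 462, 314, 176, -, 551, -, 826, -, -, -, -, 311]

462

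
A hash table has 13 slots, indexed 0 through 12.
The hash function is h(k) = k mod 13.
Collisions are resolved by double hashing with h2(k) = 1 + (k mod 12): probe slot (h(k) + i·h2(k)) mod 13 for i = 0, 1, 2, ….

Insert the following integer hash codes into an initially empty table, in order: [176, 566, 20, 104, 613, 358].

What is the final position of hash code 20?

176: h=7 -> slot 7
566: h=7, h2=3, probe 7,10 -> slot 10
20: h=7, h2=9, probe 7,3 -> slot 3
104: h=0 -> slot 0
613: h=2 -> slot 2
358: h=7, h2=11, probe 7,5 -> slot 5
Table: [104, ., 613, 20, ., 358, ., 176, ., ., 566, ., .]

3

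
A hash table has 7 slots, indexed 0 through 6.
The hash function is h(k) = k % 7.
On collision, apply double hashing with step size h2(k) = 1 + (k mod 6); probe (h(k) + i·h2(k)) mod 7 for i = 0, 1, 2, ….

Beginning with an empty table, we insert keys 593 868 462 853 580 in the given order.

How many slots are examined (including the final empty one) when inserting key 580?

Insert 593: h=5, slot 5 empty → index 5.
Insert 868: h=0, slot 0 empty → index 0.
Insert 462: h=0, h2=1, slot 0 occupied → index 1.
Insert 853: h=6, slot 6 empty → index 6.
Insert 580: h=6, h2=5, slot 6 occupied → index 4.
Table: [868, 462, -, -, 580, 593, 853]

2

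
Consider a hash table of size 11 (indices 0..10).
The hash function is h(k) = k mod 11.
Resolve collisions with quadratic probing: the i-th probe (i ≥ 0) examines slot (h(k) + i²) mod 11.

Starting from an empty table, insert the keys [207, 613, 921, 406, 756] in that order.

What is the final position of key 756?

207: h=9 => slot 9
613: h=8 => slot 8
921: h=8, probe 8,9,1 => slot 1
406: h=10 => slot 10
756: h=8, probe 8,9,1,6 => slot 6
Table: [∅, 921, ∅, ∅, ∅, ∅, 756, ∅, 613, 207, 406]

6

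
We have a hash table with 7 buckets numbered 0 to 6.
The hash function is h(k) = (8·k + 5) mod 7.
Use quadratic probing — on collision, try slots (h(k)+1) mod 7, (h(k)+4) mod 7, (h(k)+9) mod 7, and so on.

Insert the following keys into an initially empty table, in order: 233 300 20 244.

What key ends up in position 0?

233

233: h=0 -> slot 0
300: h=4 -> slot 4
20: h=4, probe 4,5 -> slot 5
244: h=4, probe 4,5,1 -> slot 1
Table: [233, 244, -, -, 300, 20, -]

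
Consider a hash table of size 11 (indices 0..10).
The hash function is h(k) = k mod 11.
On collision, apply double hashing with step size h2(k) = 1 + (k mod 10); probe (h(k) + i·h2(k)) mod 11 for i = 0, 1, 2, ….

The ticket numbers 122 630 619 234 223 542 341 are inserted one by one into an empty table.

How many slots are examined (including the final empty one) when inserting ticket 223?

2

Insert 122: h=1, slot 1 empty -> index 1.
Insert 630: h=3, slot 3 empty -> index 3.
Insert 619: h=3, h2=10, slot 3 occupied -> index 2.
Insert 234: h=3, h2=5, slot 3 occupied -> index 8.
Insert 223: h=3, h2=4, slot 3 occupied -> index 7.
Insert 542: h=3, h2=3, slot 3 occupied -> index 6.
Insert 341: h=0, slot 0 empty -> index 0.
Table: [341, 122, 619, 630, ., ., 542, 223, 234, ., .]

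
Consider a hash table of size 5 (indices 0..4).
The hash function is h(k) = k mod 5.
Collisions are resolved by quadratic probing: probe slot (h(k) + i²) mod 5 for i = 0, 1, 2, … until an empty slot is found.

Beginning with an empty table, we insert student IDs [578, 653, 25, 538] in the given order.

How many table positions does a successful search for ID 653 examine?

2

578 hashes to 3; slot 3 is free → place at 3.
653 hashes to 3; 3 taken → place at 4.
25 hashes to 0; slot 0 is free → place at 0.
538 hashes to 3; 3,4 taken → place at 2.
Table: [25, ∅, 538, 578, 653]
Lookup 653: h=3, probe 3,4 → found at 4.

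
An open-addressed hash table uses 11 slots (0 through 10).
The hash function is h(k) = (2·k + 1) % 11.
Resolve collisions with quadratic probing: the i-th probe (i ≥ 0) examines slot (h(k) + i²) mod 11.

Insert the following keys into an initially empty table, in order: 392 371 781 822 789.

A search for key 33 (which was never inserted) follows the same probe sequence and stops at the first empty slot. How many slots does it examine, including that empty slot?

2

Insert 392: h=4, slot 4 empty -> index 4.
Insert 371: h=6, slot 6 empty -> index 6.
Insert 781: h=1, slot 1 empty -> index 1.
Insert 822: h=6, slot 6 occupied -> index 7.
Insert 789: h=6, slots 6,7 occupied -> index 10.
Table: [_, 781, _, _, 392, _, 371, 822, _, _, 789]
Lookup 33: h=1, probe 1,2 → slot 2 empty, not found.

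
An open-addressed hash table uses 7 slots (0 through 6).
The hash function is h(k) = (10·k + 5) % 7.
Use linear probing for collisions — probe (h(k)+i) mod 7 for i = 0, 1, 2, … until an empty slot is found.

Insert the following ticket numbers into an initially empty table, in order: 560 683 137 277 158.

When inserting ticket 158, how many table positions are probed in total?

5

560: h=5 -> slot 5
683: h=3 -> slot 3
137: h=3, probe 3,4 -> slot 4
277: h=3, probe 3,4,5,6 -> slot 6
158: h=3, probe 3,4,5,6,0 -> slot 0
Table: [158, ., ., 683, 137, 560, 277]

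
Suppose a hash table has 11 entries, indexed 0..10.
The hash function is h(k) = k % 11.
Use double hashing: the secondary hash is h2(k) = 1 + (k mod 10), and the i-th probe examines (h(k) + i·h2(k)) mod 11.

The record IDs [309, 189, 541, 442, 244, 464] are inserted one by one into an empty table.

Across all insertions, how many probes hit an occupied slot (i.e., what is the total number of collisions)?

Insert 309: h=1, slot 1 empty -> index 1.
Insert 189: h=2, slot 2 empty -> index 2.
Insert 541: h=2, h2=2, slot 2 occupied -> index 4.
Insert 442: h=2, h2=3, slot 2 occupied -> index 5.
Insert 244: h=2, h2=5, slot 2 occupied -> index 7.
Insert 464: h=2, h2=5, slots 2,7,1 occupied -> index 6.
Table: [-, 309, 189, -, 541, 442, 464, 244, -, -, -]

6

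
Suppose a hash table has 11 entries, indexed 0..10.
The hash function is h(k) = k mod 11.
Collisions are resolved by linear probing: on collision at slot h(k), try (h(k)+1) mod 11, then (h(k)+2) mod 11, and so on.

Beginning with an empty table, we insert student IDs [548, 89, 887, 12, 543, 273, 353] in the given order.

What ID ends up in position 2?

12

548: h=9 → slot 9
89: h=1 → slot 1
887: h=7 → slot 7
12: h=1, probe 1,2 → slot 2
543: h=4 → slot 4
273: h=9, probe 9,10 → slot 10
353: h=1, probe 1,2,3 → slot 3
Table: [—, 89, 12, 353, 543, —, —, 887, —, 548, 273]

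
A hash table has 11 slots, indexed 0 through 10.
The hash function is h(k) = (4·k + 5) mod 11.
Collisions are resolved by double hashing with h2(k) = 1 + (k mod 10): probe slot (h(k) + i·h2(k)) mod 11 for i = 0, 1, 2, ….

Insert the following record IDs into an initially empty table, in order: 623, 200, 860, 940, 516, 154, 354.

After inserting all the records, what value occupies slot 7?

623 hashes to 0; slot 0 is free => place at 0.
200 hashes to 2; slot 2 is free => place at 2.
860 hashes to 2, h2=1; 2 taken => place at 3.
940 hashes to 3, h2=1; 3 taken => place at 4.
516 hashes to 1; slot 1 is free => place at 1.
154 hashes to 5; slot 5 is free => place at 5.
354 hashes to 2, h2=5; 2 taken => place at 7.
Table: [623, 516, 200, 860, 940, 154, ∅, 354, ∅, ∅, ∅]

354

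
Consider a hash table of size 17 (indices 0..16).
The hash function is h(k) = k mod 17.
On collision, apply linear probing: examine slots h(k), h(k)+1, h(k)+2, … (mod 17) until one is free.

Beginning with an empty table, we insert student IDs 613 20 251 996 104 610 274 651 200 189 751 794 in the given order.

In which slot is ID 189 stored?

Insert 613: h=1, slot 1 empty -> index 1.
Insert 20: h=3, slot 3 empty -> index 3.
Insert 251: h=13, slot 13 empty -> index 13.
Insert 996: h=10, slot 10 empty -> index 10.
Insert 104: h=2, slot 2 empty -> index 2.
Insert 610: h=15, slot 15 empty -> index 15.
Insert 274: h=2, slots 2,3 occupied -> index 4.
Insert 651: h=5, slot 5 empty -> index 5.
Insert 200: h=13, slot 13 occupied -> index 14.
Insert 189: h=2, slots 2,3,4,5 occupied -> index 6.
Insert 751: h=3, slots 3,4,5,6 occupied -> index 7.
Insert 794: h=12, slot 12 empty -> index 12.
Table: [—, 613, 104, 20, 274, 651, 189, 751, —, —, 996, —, 794, 251, 200, 610, —]

6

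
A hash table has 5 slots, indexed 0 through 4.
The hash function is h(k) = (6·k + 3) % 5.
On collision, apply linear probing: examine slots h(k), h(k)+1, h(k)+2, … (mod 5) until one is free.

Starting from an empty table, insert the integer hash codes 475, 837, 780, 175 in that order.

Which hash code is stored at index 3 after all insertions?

475

Insert 475: h=3, slot 3 empty -> index 3.
Insert 837: h=0, slot 0 empty -> index 0.
Insert 780: h=3, slot 3 occupied -> index 4.
Insert 175: h=3, slots 3,4,0 occupied -> index 1.
Table: [837, 175, _, 475, 780]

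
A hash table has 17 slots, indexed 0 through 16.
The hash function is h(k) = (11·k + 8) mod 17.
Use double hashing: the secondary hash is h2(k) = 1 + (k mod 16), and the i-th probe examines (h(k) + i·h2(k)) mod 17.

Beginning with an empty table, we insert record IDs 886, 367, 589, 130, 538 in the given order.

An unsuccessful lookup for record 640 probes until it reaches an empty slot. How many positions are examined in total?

2

886: h=13 => slot 13
367: h=16 => slot 16
589: h=10 => slot 10
130: h=10, h2=3, probe 10,13,16,2 => slot 2
538: h=10, h2=11, probe 10,4 => slot 4
Table: [∅, ∅, 130, ∅, 538, ∅, ∅, ∅, ∅, ∅, 589, ∅, ∅, 886, ∅, ∅, 367]
Lookup 640: h=10, h2=1, probe 10,11 → slot 11 empty, not found.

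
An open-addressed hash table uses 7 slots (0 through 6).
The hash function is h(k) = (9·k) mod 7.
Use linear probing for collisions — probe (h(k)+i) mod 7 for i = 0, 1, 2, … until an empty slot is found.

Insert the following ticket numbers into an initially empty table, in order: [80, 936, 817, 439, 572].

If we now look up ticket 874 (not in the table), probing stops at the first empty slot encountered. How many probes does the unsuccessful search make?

80 hashes to 6; slot 6 is free → place at 6.
936 hashes to 3; slot 3 is free → place at 3.
817 hashes to 3; 3 taken → place at 4.
439 hashes to 3; 3,4 taken → place at 5.
572 hashes to 3; 3,4,5,6 taken → place at 0.
Table: [572, ., ., 936, 817, 439, 80]
Lookup 874: h=5, probe 5,6,0,1 → slot 1 empty, not found.

4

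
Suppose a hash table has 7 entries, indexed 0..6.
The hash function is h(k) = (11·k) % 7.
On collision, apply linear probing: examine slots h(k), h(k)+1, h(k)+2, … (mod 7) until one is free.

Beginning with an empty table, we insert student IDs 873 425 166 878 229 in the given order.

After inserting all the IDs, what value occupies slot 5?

878

Insert 873: h=6, slot 6 empty → index 6.
Insert 425: h=6, slot 6 occupied → index 0.
Insert 166: h=6, slots 6,0 occupied → index 1.
Insert 878: h=5, slot 5 empty → index 5.
Insert 229: h=6, slots 6,0,1 occupied → index 2.
Table: [425, 166, 229, ., ., 878, 873]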